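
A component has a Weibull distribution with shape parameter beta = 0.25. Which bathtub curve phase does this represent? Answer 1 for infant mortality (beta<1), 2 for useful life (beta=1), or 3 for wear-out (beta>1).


beta = 0.25
Compare beta to 1:
beta < 1 => infant mortality (phase 1)
beta = 1 => useful life (phase 2)
beta > 1 => wear-out (phase 3)
Since beta = 0.25, this is infant mortality (decreasing failure rate)
Phase = 1

1


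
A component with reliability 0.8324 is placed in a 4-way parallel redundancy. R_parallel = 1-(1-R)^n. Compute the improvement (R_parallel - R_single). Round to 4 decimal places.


R_single = 0.8324, n = 4
1 - R_single = 0.1676
(1 - R_single)^n = 0.1676^4 = 0.0008
R_parallel = 1 - 0.0008 = 0.9992
Improvement = 0.9992 - 0.8324
Improvement = 0.1668

0.1668


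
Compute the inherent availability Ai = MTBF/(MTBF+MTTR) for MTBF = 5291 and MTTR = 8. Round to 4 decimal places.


MTBF = 5291
MTTR = 8
MTBF + MTTR = 5299
Ai = 5291 / 5299
Ai = 0.9985

0.9985


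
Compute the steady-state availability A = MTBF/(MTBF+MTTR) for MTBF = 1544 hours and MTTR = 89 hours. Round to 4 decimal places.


MTBF = 1544
MTTR = 89
MTBF + MTTR = 1633
A = 1544 / 1633
A = 0.9455

0.9455


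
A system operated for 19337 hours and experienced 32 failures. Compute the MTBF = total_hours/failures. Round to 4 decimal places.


total_hours = 19337
failures = 32
MTBF = 19337 / 32
MTBF = 604.2812

604.2812


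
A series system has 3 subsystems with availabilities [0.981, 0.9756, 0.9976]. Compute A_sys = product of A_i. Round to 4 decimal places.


Subsystems: [0.981, 0.9756, 0.9976]
After subsystem 1 (A=0.981): product = 0.981
After subsystem 2 (A=0.9756): product = 0.9571
After subsystem 3 (A=0.9976): product = 0.9548
A_sys = 0.9548

0.9548


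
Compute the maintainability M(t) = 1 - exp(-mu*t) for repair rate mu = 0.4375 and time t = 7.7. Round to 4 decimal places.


mu = 0.4375, t = 7.7
mu * t = 0.4375 * 7.7 = 3.3687
exp(-3.3687) = 0.0344
M(t) = 1 - 0.0344
M(t) = 0.9656

0.9656


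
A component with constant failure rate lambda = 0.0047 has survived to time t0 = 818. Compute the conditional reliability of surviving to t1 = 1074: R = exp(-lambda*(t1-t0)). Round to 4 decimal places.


lambda = 0.0047
t0 = 818, t1 = 1074
t1 - t0 = 256
lambda * (t1-t0) = 0.0047 * 256 = 1.2032
R = exp(-1.2032)
R = 0.3002

0.3002


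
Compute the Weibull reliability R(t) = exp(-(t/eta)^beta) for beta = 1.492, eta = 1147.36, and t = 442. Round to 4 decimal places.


beta = 1.492, eta = 1147.36, t = 442
t/eta = 442 / 1147.36 = 0.3852
(t/eta)^beta = 0.3852^1.492 = 0.2409
R(t) = exp(-0.2409)
R(t) = 0.7859

0.7859


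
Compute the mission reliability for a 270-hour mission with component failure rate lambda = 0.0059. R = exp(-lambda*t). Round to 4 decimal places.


lambda = 0.0059
mission_time = 270
lambda * t = 0.0059 * 270 = 1.593
R = exp(-1.593)
R = 0.2033

0.2033


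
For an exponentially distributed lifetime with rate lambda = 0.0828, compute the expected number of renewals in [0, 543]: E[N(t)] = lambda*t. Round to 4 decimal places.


lambda = 0.0828
t = 543
E[N(t)] = lambda * t
E[N(t)] = 0.0828 * 543
E[N(t)] = 44.9604

44.9604


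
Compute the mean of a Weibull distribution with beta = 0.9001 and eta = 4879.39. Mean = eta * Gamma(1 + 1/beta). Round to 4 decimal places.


beta = 0.9001, eta = 4879.39
1/beta = 1.111
1 + 1/beta = 2.111
Gamma(2.111) = 1.0521
Mean = 4879.39 * 1.0521
Mean = 5133.7029

5133.7029


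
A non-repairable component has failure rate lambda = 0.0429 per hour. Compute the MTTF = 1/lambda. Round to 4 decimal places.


lambda = 0.0429
MTTF = 1 / 0.0429
MTTF = 23.31

23.31


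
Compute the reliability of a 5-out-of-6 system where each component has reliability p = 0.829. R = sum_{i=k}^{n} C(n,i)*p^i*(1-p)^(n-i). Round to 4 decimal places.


k = 5, n = 6, p = 0.829
i=5: C(6,5)=6 * 0.829^5 * 0.171^1 = 0.4017
i=6: C(6,6)=1 * 0.829^6 * 0.171^0 = 0.3246
R = sum of terms = 0.7263

0.7263


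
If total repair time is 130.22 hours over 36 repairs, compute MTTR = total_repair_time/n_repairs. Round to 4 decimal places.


total_repair_time = 130.22
n_repairs = 36
MTTR = 130.22 / 36
MTTR = 3.6172

3.6172


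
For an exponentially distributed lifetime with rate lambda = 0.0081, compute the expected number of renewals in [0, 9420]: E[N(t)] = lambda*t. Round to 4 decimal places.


lambda = 0.0081
t = 9420
E[N(t)] = lambda * t
E[N(t)] = 0.0081 * 9420
E[N(t)] = 76.302

76.302


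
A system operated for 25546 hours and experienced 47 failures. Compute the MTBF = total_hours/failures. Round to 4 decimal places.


total_hours = 25546
failures = 47
MTBF = 25546 / 47
MTBF = 543.5319

543.5319


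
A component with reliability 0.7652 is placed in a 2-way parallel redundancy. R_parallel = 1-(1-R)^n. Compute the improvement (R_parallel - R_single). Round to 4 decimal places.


R_single = 0.7652, n = 2
1 - R_single = 0.2348
(1 - R_single)^n = 0.2348^2 = 0.0551
R_parallel = 1 - 0.0551 = 0.9449
Improvement = 0.9449 - 0.7652
Improvement = 0.1797

0.1797


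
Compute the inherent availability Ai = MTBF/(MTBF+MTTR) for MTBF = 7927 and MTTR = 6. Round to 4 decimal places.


MTBF = 7927
MTTR = 6
MTBF + MTTR = 7933
Ai = 7927 / 7933
Ai = 0.9992

0.9992


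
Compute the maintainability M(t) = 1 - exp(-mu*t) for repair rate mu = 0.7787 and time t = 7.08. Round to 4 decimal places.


mu = 0.7787, t = 7.08
mu * t = 0.7787 * 7.08 = 5.5132
exp(-5.5132) = 0.004
M(t) = 1 - 0.004
M(t) = 0.996

0.996


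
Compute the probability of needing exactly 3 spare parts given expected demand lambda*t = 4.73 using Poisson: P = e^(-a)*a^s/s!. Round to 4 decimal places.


a = 4.73, s = 3
e^(-a) = e^(-4.73) = 0.0088
a^s = 4.73^3 = 105.8238
s! = 6
P = 0.0088 * 105.8238 / 6
P = 0.1557

0.1557


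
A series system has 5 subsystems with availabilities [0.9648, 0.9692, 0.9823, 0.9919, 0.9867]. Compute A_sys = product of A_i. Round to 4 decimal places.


Subsystems: [0.9648, 0.9692, 0.9823, 0.9919, 0.9867]
After subsystem 1 (A=0.9648): product = 0.9648
After subsystem 2 (A=0.9692): product = 0.9351
After subsystem 3 (A=0.9823): product = 0.9185
After subsystem 4 (A=0.9919): product = 0.9111
After subsystem 5 (A=0.9867): product = 0.899
A_sys = 0.899

0.899


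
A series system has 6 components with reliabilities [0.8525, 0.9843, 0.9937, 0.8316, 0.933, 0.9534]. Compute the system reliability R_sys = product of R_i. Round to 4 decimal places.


Components: [0.8525, 0.9843, 0.9937, 0.8316, 0.933, 0.9534]
After component 1 (R=0.8525): product = 0.8525
After component 2 (R=0.9843): product = 0.8391
After component 3 (R=0.9937): product = 0.8338
After component 4 (R=0.8316): product = 0.6934
After component 5 (R=0.933): product = 0.647
After component 6 (R=0.9534): product = 0.6168
R_sys = 0.6168

0.6168


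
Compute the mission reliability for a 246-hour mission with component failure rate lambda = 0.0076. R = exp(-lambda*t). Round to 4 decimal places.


lambda = 0.0076
mission_time = 246
lambda * t = 0.0076 * 246 = 1.8696
R = exp(-1.8696)
R = 0.1542

0.1542


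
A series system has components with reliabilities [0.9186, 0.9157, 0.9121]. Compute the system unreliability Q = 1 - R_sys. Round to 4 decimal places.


Components: [0.9186, 0.9157, 0.9121]
After component 1: product = 0.9186
After component 2: product = 0.8412
After component 3: product = 0.7672
R_sys = 0.7672
Q = 1 - 0.7672 = 0.2328

0.2328


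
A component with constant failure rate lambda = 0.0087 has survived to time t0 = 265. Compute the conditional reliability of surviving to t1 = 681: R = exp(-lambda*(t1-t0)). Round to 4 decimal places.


lambda = 0.0087
t0 = 265, t1 = 681
t1 - t0 = 416
lambda * (t1-t0) = 0.0087 * 416 = 3.6192
R = exp(-3.6192)
R = 0.0268

0.0268


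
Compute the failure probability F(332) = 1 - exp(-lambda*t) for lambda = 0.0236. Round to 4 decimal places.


lambda = 0.0236, t = 332
lambda * t = 7.8352
exp(-7.8352) = 0.0004
F(t) = 1 - 0.0004
F(t) = 0.9996

0.9996


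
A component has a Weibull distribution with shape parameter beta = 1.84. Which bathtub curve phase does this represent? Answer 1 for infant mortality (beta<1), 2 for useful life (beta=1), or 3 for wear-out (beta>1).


beta = 1.84
Compare beta to 1:
beta < 1 => infant mortality (phase 1)
beta = 1 => useful life (phase 2)
beta > 1 => wear-out (phase 3)
Since beta = 1.84, this is wear-out (increasing failure rate)
Phase = 3

3


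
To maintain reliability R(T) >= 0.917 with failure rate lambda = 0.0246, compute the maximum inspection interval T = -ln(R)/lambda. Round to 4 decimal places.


R_target = 0.917
lambda = 0.0246
-ln(0.917) = 0.0866
T = 0.0866 / 0.0246
T = 3.5223

3.5223


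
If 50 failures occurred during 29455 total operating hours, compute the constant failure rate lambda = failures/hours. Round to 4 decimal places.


failures = 50
total_hours = 29455
lambda = 50 / 29455
lambda = 0.0017

0.0017


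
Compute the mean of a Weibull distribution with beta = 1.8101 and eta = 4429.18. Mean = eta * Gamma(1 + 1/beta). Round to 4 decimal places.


beta = 1.8101, eta = 4429.18
1/beta = 0.5525
1 + 1/beta = 1.5525
Gamma(1.5525) = 0.8891
Mean = 4429.18 * 0.8891
Mean = 3937.7635

3937.7635


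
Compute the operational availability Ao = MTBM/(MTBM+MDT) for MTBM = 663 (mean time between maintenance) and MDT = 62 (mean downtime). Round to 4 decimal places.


MTBM = 663
MDT = 62
MTBM + MDT = 725
Ao = 663 / 725
Ao = 0.9145

0.9145


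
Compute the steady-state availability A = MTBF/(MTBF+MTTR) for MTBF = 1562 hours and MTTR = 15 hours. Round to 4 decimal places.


MTBF = 1562
MTTR = 15
MTBF + MTTR = 1577
A = 1562 / 1577
A = 0.9905

0.9905


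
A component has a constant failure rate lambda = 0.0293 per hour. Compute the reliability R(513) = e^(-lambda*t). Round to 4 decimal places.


lambda = 0.0293
t = 513
lambda * t = 15.0309
R(t) = e^(-15.0309)
R(t) = 0.0

0.0


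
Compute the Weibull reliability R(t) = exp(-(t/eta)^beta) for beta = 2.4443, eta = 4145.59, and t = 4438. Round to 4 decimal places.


beta = 2.4443, eta = 4145.59, t = 4438
t/eta = 4438 / 4145.59 = 1.0705
(t/eta)^beta = 1.0705^2.4443 = 1.1813
R(t) = exp(-1.1813)
R(t) = 0.3069

0.3069


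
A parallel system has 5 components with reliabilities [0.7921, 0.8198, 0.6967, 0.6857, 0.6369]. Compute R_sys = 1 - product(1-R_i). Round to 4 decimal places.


Components: [0.7921, 0.8198, 0.6967, 0.6857, 0.6369]
(1 - 0.7921) = 0.2079, running product = 0.2079
(1 - 0.8198) = 0.1802, running product = 0.0375
(1 - 0.6967) = 0.3033, running product = 0.0114
(1 - 0.6857) = 0.3143, running product = 0.0036
(1 - 0.6369) = 0.3631, running product = 0.0013
Product of (1-R_i) = 0.0013
R_sys = 1 - 0.0013 = 0.9987

0.9987


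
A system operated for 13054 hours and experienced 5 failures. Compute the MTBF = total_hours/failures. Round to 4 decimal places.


total_hours = 13054
failures = 5
MTBF = 13054 / 5
MTBF = 2610.8

2610.8


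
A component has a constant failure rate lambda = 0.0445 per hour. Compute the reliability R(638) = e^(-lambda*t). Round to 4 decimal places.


lambda = 0.0445
t = 638
lambda * t = 28.391
R(t) = e^(-28.391)
R(t) = 0.0

0.0


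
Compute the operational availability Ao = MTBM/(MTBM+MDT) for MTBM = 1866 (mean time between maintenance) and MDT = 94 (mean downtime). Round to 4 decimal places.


MTBM = 1866
MDT = 94
MTBM + MDT = 1960
Ao = 1866 / 1960
Ao = 0.952

0.952


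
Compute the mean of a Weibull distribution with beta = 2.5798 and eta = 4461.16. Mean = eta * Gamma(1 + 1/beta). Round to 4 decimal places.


beta = 2.5798, eta = 4461.16
1/beta = 0.3876
1 + 1/beta = 1.3876
Gamma(1.3876) = 0.888
Mean = 4461.16 * 0.888
Mean = 3961.5455

3961.5455


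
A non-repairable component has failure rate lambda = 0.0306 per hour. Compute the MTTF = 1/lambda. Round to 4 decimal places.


lambda = 0.0306
MTTF = 1 / 0.0306
MTTF = 32.6797

32.6797


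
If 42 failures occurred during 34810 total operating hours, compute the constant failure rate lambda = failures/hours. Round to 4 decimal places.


failures = 42
total_hours = 34810
lambda = 42 / 34810
lambda = 0.0012

0.0012


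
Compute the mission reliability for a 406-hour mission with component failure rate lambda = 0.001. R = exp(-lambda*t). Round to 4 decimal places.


lambda = 0.001
mission_time = 406
lambda * t = 0.001 * 406 = 0.406
R = exp(-0.406)
R = 0.6663

0.6663


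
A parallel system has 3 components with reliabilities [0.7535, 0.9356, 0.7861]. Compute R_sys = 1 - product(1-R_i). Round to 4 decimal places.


Components: [0.7535, 0.9356, 0.7861]
(1 - 0.7535) = 0.2465, running product = 0.2465
(1 - 0.9356) = 0.0644, running product = 0.0159
(1 - 0.7861) = 0.2139, running product = 0.0034
Product of (1-R_i) = 0.0034
R_sys = 1 - 0.0034 = 0.9966

0.9966


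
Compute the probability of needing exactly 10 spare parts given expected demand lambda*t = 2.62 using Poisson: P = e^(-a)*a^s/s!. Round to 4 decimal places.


a = 2.62, s = 10
e^(-a) = e^(-2.62) = 0.0728
a^s = 2.62^10 = 15240.9807
s! = 3628800
P = 0.0728 * 15240.9807 / 3628800
P = 0.0003

0.0003


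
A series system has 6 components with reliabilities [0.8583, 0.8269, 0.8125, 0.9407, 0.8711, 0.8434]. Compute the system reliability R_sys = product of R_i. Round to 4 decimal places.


Components: [0.8583, 0.8269, 0.8125, 0.9407, 0.8711, 0.8434]
After component 1 (R=0.8583): product = 0.8583
After component 2 (R=0.8269): product = 0.7097
After component 3 (R=0.8125): product = 0.5767
After component 4 (R=0.9407): product = 0.5425
After component 5 (R=0.8711): product = 0.4725
After component 6 (R=0.8434): product = 0.3985
R_sys = 0.3985

0.3985


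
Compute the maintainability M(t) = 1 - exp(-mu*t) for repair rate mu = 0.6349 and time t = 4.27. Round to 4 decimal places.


mu = 0.6349, t = 4.27
mu * t = 0.6349 * 4.27 = 2.711
exp(-2.711) = 0.0665
M(t) = 1 - 0.0665
M(t) = 0.9335

0.9335


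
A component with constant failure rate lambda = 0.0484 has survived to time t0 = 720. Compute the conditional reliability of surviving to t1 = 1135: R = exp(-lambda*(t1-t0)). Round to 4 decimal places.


lambda = 0.0484
t0 = 720, t1 = 1135
t1 - t0 = 415
lambda * (t1-t0) = 0.0484 * 415 = 20.086
R = exp(-20.086)
R = 0.0

0.0


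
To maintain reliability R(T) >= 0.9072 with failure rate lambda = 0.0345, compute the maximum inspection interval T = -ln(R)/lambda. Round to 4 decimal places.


R_target = 0.9072
lambda = 0.0345
-ln(0.9072) = 0.0974
T = 0.0974 / 0.0345
T = 2.823

2.823


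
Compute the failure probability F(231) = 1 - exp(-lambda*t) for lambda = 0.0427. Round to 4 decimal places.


lambda = 0.0427, t = 231
lambda * t = 9.8637
exp(-9.8637) = 0.0001
F(t) = 1 - 0.0001
F(t) = 0.9999

0.9999


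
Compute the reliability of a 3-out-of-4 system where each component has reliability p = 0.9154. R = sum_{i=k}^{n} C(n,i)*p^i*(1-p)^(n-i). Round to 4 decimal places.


k = 3, n = 4, p = 0.9154
i=3: C(4,3)=4 * 0.9154^3 * 0.0846^1 = 0.2596
i=4: C(4,4)=1 * 0.9154^4 * 0.0846^0 = 0.7022
R = sum of terms = 0.9617

0.9617


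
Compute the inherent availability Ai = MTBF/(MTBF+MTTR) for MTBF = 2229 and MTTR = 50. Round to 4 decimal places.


MTBF = 2229
MTTR = 50
MTBF + MTTR = 2279
Ai = 2229 / 2279
Ai = 0.9781

0.9781


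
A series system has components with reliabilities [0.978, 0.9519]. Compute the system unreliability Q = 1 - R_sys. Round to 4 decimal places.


Components: [0.978, 0.9519]
After component 1: product = 0.978
After component 2: product = 0.931
R_sys = 0.931
Q = 1 - 0.931 = 0.069

0.069


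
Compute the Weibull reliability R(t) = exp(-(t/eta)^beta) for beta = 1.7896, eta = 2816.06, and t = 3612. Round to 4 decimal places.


beta = 1.7896, eta = 2816.06, t = 3612
t/eta = 3612 / 2816.06 = 1.2826
(t/eta)^beta = 1.2826^1.7896 = 1.5612
R(t) = exp(-1.5612)
R(t) = 0.2099

0.2099


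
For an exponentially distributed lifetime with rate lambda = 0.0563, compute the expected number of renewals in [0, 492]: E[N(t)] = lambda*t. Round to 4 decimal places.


lambda = 0.0563
t = 492
E[N(t)] = lambda * t
E[N(t)] = 0.0563 * 492
E[N(t)] = 27.6996

27.6996


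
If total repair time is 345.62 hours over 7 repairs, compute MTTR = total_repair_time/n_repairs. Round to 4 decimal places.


total_repair_time = 345.62
n_repairs = 7
MTTR = 345.62 / 7
MTTR = 49.3743

49.3743


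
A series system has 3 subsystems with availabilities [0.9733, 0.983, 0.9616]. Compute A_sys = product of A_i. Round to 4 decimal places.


Subsystems: [0.9733, 0.983, 0.9616]
After subsystem 1 (A=0.9733): product = 0.9733
After subsystem 2 (A=0.983): product = 0.9568
After subsystem 3 (A=0.9616): product = 0.92
A_sys = 0.92

0.92


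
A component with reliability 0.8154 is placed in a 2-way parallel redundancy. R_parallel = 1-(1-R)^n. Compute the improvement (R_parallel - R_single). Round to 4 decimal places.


R_single = 0.8154, n = 2
1 - R_single = 0.1846
(1 - R_single)^n = 0.1846^2 = 0.0341
R_parallel = 1 - 0.0341 = 0.9659
Improvement = 0.9659 - 0.8154
Improvement = 0.1505

0.1505


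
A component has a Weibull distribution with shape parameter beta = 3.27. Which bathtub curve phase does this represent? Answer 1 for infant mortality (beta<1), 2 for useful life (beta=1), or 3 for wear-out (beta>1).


beta = 3.27
Compare beta to 1:
beta < 1 => infant mortality (phase 1)
beta = 1 => useful life (phase 2)
beta > 1 => wear-out (phase 3)
Since beta = 3.27, this is wear-out (increasing failure rate)
Phase = 3

3


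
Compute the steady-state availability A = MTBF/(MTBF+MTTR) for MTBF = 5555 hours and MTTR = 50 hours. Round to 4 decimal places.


MTBF = 5555
MTTR = 50
MTBF + MTTR = 5605
A = 5555 / 5605
A = 0.9911

0.9911


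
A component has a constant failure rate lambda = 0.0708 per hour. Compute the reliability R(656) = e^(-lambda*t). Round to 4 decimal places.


lambda = 0.0708
t = 656
lambda * t = 46.4448
R(t) = e^(-46.4448)
R(t) = 0.0

0.0


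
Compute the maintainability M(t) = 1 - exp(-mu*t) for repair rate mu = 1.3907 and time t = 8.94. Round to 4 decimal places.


mu = 1.3907, t = 8.94
mu * t = 1.3907 * 8.94 = 12.4329
exp(-12.4329) = 0.0
M(t) = 1 - 0.0
M(t) = 1.0

1.0


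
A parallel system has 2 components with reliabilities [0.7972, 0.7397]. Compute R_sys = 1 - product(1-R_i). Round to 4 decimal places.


Components: [0.7972, 0.7397]
(1 - 0.7972) = 0.2028, running product = 0.2028
(1 - 0.7397) = 0.2603, running product = 0.0528
Product of (1-R_i) = 0.0528
R_sys = 1 - 0.0528 = 0.9472

0.9472


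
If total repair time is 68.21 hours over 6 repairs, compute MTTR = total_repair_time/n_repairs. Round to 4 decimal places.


total_repair_time = 68.21
n_repairs = 6
MTTR = 68.21 / 6
MTTR = 11.3683

11.3683


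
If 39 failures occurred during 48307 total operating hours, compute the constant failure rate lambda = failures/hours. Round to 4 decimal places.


failures = 39
total_hours = 48307
lambda = 39 / 48307
lambda = 0.0008

0.0008


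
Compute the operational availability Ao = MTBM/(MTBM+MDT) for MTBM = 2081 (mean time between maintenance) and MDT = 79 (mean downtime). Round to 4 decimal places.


MTBM = 2081
MDT = 79
MTBM + MDT = 2160
Ao = 2081 / 2160
Ao = 0.9634

0.9634


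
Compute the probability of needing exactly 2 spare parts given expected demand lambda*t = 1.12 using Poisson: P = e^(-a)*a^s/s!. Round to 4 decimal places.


a = 1.12, s = 2
e^(-a) = e^(-1.12) = 0.3263
a^s = 1.12^2 = 1.2544
s! = 2
P = 0.3263 * 1.2544 / 2
P = 0.2046

0.2046


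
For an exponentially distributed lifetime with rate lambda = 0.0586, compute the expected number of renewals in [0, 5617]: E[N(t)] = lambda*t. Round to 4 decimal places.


lambda = 0.0586
t = 5617
E[N(t)] = lambda * t
E[N(t)] = 0.0586 * 5617
E[N(t)] = 329.1562

329.1562


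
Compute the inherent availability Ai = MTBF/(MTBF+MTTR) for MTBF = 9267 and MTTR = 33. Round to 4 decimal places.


MTBF = 9267
MTTR = 33
MTBF + MTTR = 9300
Ai = 9267 / 9300
Ai = 0.9965

0.9965


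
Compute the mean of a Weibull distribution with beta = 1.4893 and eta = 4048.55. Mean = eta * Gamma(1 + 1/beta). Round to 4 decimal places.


beta = 1.4893, eta = 4048.55
1/beta = 0.6715
1 + 1/beta = 1.6715
Gamma(1.6715) = 0.9035
Mean = 4048.55 * 0.9035
Mean = 3658.0269

3658.0269


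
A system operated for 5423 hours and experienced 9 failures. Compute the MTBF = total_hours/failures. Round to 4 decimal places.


total_hours = 5423
failures = 9
MTBF = 5423 / 9
MTBF = 602.5556

602.5556


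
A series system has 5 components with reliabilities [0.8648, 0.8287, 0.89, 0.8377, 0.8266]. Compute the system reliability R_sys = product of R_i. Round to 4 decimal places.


Components: [0.8648, 0.8287, 0.89, 0.8377, 0.8266]
After component 1 (R=0.8648): product = 0.8648
After component 2 (R=0.8287): product = 0.7167
After component 3 (R=0.89): product = 0.6378
After component 4 (R=0.8377): product = 0.5343
After component 5 (R=0.8266): product = 0.4417
R_sys = 0.4417

0.4417


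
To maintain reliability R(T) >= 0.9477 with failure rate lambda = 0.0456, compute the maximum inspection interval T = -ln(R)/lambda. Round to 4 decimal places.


R_target = 0.9477
lambda = 0.0456
-ln(0.9477) = 0.0537
T = 0.0537 / 0.0456
T = 1.178

1.178


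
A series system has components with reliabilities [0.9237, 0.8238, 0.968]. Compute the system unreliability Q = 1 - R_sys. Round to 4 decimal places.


Components: [0.9237, 0.8238, 0.968]
After component 1: product = 0.9237
After component 2: product = 0.7609
After component 3: product = 0.7366
R_sys = 0.7366
Q = 1 - 0.7366 = 0.2634

0.2634


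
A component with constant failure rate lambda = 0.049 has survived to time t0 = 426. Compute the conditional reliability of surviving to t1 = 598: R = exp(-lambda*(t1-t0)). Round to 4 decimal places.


lambda = 0.049
t0 = 426, t1 = 598
t1 - t0 = 172
lambda * (t1-t0) = 0.049 * 172 = 8.428
R = exp(-8.428)
R = 0.0002

0.0002


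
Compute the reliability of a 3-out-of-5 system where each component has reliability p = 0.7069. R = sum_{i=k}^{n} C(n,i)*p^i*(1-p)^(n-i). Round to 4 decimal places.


k = 3, n = 5, p = 0.7069
i=3: C(5,3)=10 * 0.7069^3 * 0.2931^2 = 0.3035
i=4: C(5,4)=5 * 0.7069^4 * 0.2931^1 = 0.3659
i=5: C(5,5)=1 * 0.7069^5 * 0.2931^0 = 0.1765
R = sum of terms = 0.8459

0.8459


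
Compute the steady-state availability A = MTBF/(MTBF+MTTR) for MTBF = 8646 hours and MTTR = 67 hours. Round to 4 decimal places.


MTBF = 8646
MTTR = 67
MTBF + MTTR = 8713
A = 8646 / 8713
A = 0.9923

0.9923


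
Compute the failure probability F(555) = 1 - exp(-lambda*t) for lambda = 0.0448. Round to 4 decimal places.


lambda = 0.0448, t = 555
lambda * t = 24.864
exp(-24.864) = 0.0
F(t) = 1 - 0.0
F(t) = 1.0

1.0


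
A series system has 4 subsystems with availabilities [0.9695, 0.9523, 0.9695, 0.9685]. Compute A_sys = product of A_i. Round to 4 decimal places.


Subsystems: [0.9695, 0.9523, 0.9695, 0.9685]
After subsystem 1 (A=0.9695): product = 0.9695
After subsystem 2 (A=0.9523): product = 0.9233
After subsystem 3 (A=0.9695): product = 0.8951
After subsystem 4 (A=0.9685): product = 0.8669
A_sys = 0.8669

0.8669


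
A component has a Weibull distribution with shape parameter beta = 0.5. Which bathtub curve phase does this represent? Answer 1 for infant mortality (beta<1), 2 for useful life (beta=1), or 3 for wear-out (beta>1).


beta = 0.5
Compare beta to 1:
beta < 1 => infant mortality (phase 1)
beta = 1 => useful life (phase 2)
beta > 1 => wear-out (phase 3)
Since beta = 0.5, this is infant mortality (decreasing failure rate)
Phase = 1

1


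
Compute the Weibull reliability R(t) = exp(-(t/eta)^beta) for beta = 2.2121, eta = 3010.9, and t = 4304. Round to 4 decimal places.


beta = 2.2121, eta = 3010.9, t = 4304
t/eta = 4304 / 3010.9 = 1.4295
(t/eta)^beta = 1.4295^2.2121 = 2.2043
R(t) = exp(-2.2043)
R(t) = 0.1103

0.1103


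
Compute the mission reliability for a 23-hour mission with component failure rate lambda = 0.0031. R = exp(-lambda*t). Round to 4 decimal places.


lambda = 0.0031
mission_time = 23
lambda * t = 0.0031 * 23 = 0.0713
R = exp(-0.0713)
R = 0.9312

0.9312


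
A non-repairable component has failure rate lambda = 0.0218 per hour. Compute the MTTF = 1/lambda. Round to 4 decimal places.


lambda = 0.0218
MTTF = 1 / 0.0218
MTTF = 45.8716

45.8716


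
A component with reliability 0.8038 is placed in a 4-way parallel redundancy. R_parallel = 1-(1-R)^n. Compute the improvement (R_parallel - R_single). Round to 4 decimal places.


R_single = 0.8038, n = 4
1 - R_single = 0.1962
(1 - R_single)^n = 0.1962^4 = 0.0015
R_parallel = 1 - 0.0015 = 0.9985
Improvement = 0.9985 - 0.8038
Improvement = 0.1947

0.1947


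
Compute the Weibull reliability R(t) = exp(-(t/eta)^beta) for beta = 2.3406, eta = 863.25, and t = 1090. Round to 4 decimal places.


beta = 2.3406, eta = 863.25, t = 1090
t/eta = 1090 / 863.25 = 1.2627
(t/eta)^beta = 1.2627^2.3406 = 1.7262
R(t) = exp(-1.7262)
R(t) = 0.178

0.178


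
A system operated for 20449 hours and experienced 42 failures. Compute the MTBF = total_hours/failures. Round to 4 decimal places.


total_hours = 20449
failures = 42
MTBF = 20449 / 42
MTBF = 486.881

486.881


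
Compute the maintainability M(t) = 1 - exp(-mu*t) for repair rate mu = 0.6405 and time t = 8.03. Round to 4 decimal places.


mu = 0.6405, t = 8.03
mu * t = 0.6405 * 8.03 = 5.1432
exp(-5.1432) = 0.0058
M(t) = 1 - 0.0058
M(t) = 0.9942

0.9942


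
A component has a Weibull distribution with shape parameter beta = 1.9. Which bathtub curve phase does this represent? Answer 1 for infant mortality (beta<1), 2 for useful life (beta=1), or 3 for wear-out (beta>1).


beta = 1.9
Compare beta to 1:
beta < 1 => infant mortality (phase 1)
beta = 1 => useful life (phase 2)
beta > 1 => wear-out (phase 3)
Since beta = 1.9, this is wear-out (increasing failure rate)
Phase = 3

3


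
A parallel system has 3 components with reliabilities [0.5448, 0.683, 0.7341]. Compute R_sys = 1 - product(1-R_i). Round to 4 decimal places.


Components: [0.5448, 0.683, 0.7341]
(1 - 0.5448) = 0.4552, running product = 0.4552
(1 - 0.683) = 0.317, running product = 0.1443
(1 - 0.7341) = 0.2659, running product = 0.0384
Product of (1-R_i) = 0.0384
R_sys = 1 - 0.0384 = 0.9616

0.9616


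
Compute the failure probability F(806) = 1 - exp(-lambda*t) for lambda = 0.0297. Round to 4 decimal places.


lambda = 0.0297, t = 806
lambda * t = 23.9382
exp(-23.9382) = 0.0
F(t) = 1 - 0.0
F(t) = 1.0

1.0


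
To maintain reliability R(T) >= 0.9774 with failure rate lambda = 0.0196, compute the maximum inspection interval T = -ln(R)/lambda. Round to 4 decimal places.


R_target = 0.9774
lambda = 0.0196
-ln(0.9774) = 0.0229
T = 0.0229 / 0.0196
T = 1.1663

1.1663


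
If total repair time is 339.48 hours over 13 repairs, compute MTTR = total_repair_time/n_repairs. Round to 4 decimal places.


total_repair_time = 339.48
n_repairs = 13
MTTR = 339.48 / 13
MTTR = 26.1138

26.1138


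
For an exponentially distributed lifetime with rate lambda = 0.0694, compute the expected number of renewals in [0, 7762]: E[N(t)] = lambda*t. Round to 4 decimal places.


lambda = 0.0694
t = 7762
E[N(t)] = lambda * t
E[N(t)] = 0.0694 * 7762
E[N(t)] = 538.6828

538.6828


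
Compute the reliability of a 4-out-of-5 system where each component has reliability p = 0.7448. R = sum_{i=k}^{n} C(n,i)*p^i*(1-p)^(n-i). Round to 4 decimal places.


k = 4, n = 5, p = 0.7448
i=4: C(5,4)=5 * 0.7448^4 * 0.2552^1 = 0.3927
i=5: C(5,5)=1 * 0.7448^5 * 0.2552^0 = 0.2292
R = sum of terms = 0.6218

0.6218


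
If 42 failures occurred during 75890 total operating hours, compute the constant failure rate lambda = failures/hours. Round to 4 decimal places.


failures = 42
total_hours = 75890
lambda = 42 / 75890
lambda = 0.0006

0.0006


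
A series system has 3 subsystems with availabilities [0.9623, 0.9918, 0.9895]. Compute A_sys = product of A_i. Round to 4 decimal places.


Subsystems: [0.9623, 0.9918, 0.9895]
After subsystem 1 (A=0.9623): product = 0.9623
After subsystem 2 (A=0.9918): product = 0.9544
After subsystem 3 (A=0.9895): product = 0.9444
A_sys = 0.9444

0.9444


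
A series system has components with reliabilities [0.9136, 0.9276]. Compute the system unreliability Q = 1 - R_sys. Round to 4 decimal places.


Components: [0.9136, 0.9276]
After component 1: product = 0.9136
After component 2: product = 0.8475
R_sys = 0.8475
Q = 1 - 0.8475 = 0.1525

0.1525


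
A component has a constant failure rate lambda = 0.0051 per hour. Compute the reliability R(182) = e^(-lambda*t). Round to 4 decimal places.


lambda = 0.0051
t = 182
lambda * t = 0.9282
R(t) = e^(-0.9282)
R(t) = 0.3953

0.3953


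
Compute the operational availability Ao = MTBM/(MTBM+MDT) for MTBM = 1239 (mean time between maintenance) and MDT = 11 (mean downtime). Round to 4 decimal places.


MTBM = 1239
MDT = 11
MTBM + MDT = 1250
Ao = 1239 / 1250
Ao = 0.9912

0.9912


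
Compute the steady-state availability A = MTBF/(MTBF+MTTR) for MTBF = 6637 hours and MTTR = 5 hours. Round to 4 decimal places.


MTBF = 6637
MTTR = 5
MTBF + MTTR = 6642
A = 6637 / 6642
A = 0.9992

0.9992


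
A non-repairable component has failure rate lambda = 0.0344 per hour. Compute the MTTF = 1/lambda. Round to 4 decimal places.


lambda = 0.0344
MTTF = 1 / 0.0344
MTTF = 29.0698

29.0698


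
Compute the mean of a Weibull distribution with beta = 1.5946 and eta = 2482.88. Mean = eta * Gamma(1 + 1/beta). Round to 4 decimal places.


beta = 1.5946, eta = 2482.88
1/beta = 0.6271
1 + 1/beta = 1.6271
Gamma(1.6271) = 0.8969
Mean = 2482.88 * 0.8969
Mean = 2226.7846

2226.7846


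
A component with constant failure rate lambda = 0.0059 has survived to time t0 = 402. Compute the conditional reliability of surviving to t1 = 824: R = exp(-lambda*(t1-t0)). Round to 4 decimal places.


lambda = 0.0059
t0 = 402, t1 = 824
t1 - t0 = 422
lambda * (t1-t0) = 0.0059 * 422 = 2.4898
R = exp(-2.4898)
R = 0.0829

0.0829


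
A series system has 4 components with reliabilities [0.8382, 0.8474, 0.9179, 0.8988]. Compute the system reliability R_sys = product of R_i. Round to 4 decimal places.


Components: [0.8382, 0.8474, 0.9179, 0.8988]
After component 1 (R=0.8382): product = 0.8382
After component 2 (R=0.8474): product = 0.7103
After component 3 (R=0.9179): product = 0.652
After component 4 (R=0.8988): product = 0.586
R_sys = 0.586

0.586


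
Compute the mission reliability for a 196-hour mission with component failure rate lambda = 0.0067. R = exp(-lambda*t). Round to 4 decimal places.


lambda = 0.0067
mission_time = 196
lambda * t = 0.0067 * 196 = 1.3132
R = exp(-1.3132)
R = 0.269

0.269


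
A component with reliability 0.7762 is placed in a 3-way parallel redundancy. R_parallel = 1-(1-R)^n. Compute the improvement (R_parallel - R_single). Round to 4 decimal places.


R_single = 0.7762, n = 3
1 - R_single = 0.2238
(1 - R_single)^n = 0.2238^3 = 0.0112
R_parallel = 1 - 0.0112 = 0.9888
Improvement = 0.9888 - 0.7762
Improvement = 0.2126

0.2126


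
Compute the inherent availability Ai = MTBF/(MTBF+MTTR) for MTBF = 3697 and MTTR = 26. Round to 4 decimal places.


MTBF = 3697
MTTR = 26
MTBF + MTTR = 3723
Ai = 3697 / 3723
Ai = 0.993

0.993


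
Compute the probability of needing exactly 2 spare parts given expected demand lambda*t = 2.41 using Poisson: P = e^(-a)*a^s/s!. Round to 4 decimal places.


a = 2.41, s = 2
e^(-a) = e^(-2.41) = 0.0898
a^s = 2.41^2 = 5.8081
s! = 2
P = 0.0898 * 5.8081 / 2
P = 0.2608

0.2608


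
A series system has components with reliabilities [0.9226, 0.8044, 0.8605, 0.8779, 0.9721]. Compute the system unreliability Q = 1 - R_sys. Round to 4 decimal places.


Components: [0.9226, 0.8044, 0.8605, 0.8779, 0.9721]
After component 1: product = 0.9226
After component 2: product = 0.7421
After component 3: product = 0.6386
After component 4: product = 0.5606
After component 5: product = 0.545
R_sys = 0.545
Q = 1 - 0.545 = 0.455

0.455


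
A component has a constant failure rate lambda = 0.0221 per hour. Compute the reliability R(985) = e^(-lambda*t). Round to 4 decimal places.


lambda = 0.0221
t = 985
lambda * t = 21.7685
R(t) = e^(-21.7685)
R(t) = 0.0

0.0


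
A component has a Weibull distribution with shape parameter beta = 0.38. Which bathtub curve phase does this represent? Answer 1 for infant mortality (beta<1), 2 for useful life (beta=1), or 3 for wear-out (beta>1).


beta = 0.38
Compare beta to 1:
beta < 1 => infant mortality (phase 1)
beta = 1 => useful life (phase 2)
beta > 1 => wear-out (phase 3)
Since beta = 0.38, this is infant mortality (decreasing failure rate)
Phase = 1

1


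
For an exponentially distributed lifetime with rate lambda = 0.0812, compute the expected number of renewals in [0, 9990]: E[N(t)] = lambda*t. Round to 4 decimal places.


lambda = 0.0812
t = 9990
E[N(t)] = lambda * t
E[N(t)] = 0.0812 * 9990
E[N(t)] = 811.188

811.188


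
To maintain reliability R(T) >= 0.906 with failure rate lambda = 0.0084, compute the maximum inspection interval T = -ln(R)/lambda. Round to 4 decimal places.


R_target = 0.906
lambda = 0.0084
-ln(0.906) = 0.0987
T = 0.0987 / 0.0084
T = 11.7519

11.7519


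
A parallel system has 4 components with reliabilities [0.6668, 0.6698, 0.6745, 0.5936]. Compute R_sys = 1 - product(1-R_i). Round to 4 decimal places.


Components: [0.6668, 0.6698, 0.6745, 0.5936]
(1 - 0.6668) = 0.3332, running product = 0.3332
(1 - 0.6698) = 0.3302, running product = 0.11
(1 - 0.6745) = 0.3255, running product = 0.0358
(1 - 0.5936) = 0.4064, running product = 0.0146
Product of (1-R_i) = 0.0146
R_sys = 1 - 0.0146 = 0.9854

0.9854


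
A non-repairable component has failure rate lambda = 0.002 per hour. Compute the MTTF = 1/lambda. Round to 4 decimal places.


lambda = 0.002
MTTF = 1 / 0.002
MTTF = 500.0

500.0


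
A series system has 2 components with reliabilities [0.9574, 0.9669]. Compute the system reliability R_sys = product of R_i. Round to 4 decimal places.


Components: [0.9574, 0.9669]
After component 1 (R=0.9574): product = 0.9574
After component 2 (R=0.9669): product = 0.9257
R_sys = 0.9257

0.9257


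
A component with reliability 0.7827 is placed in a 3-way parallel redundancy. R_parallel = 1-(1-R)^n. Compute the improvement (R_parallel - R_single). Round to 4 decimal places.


R_single = 0.7827, n = 3
1 - R_single = 0.2173
(1 - R_single)^n = 0.2173^3 = 0.0103
R_parallel = 1 - 0.0103 = 0.9897
Improvement = 0.9897 - 0.7827
Improvement = 0.207

0.207


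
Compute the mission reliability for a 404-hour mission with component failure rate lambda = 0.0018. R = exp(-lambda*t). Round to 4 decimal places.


lambda = 0.0018
mission_time = 404
lambda * t = 0.0018 * 404 = 0.7272
R = exp(-0.7272)
R = 0.4833

0.4833


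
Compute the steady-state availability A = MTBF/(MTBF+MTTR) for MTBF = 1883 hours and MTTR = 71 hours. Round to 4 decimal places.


MTBF = 1883
MTTR = 71
MTBF + MTTR = 1954
A = 1883 / 1954
A = 0.9637

0.9637


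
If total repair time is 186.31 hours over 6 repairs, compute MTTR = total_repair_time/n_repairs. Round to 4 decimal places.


total_repair_time = 186.31
n_repairs = 6
MTTR = 186.31 / 6
MTTR = 31.0517

31.0517


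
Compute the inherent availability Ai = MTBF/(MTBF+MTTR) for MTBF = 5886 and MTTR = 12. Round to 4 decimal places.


MTBF = 5886
MTTR = 12
MTBF + MTTR = 5898
Ai = 5886 / 5898
Ai = 0.998

0.998


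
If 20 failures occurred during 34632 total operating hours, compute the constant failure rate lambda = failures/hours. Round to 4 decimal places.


failures = 20
total_hours = 34632
lambda = 20 / 34632
lambda = 0.0006

0.0006


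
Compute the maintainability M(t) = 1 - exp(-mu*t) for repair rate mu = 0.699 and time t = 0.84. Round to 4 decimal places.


mu = 0.699, t = 0.84
mu * t = 0.699 * 0.84 = 0.5872
exp(-0.5872) = 0.5559
M(t) = 1 - 0.5559
M(t) = 0.4441

0.4441


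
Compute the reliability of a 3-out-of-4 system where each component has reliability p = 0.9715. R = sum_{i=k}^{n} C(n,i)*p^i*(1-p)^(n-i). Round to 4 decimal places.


k = 3, n = 4, p = 0.9715
i=3: C(4,3)=4 * 0.9715^3 * 0.0285^1 = 0.1045
i=4: C(4,4)=1 * 0.9715^4 * 0.0285^0 = 0.8908
R = sum of terms = 0.9953

0.9953


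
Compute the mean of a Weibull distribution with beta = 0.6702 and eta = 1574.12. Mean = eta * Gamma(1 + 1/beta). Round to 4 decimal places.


beta = 0.6702, eta = 1574.12
1/beta = 1.4921
1 + 1/beta = 2.4921
Gamma(2.4921) = 1.322
Mean = 1574.12 * 1.322
Mean = 2080.9697

2080.9697


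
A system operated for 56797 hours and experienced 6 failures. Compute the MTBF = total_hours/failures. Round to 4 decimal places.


total_hours = 56797
failures = 6
MTBF = 56797 / 6
MTBF = 9466.1667

9466.1667


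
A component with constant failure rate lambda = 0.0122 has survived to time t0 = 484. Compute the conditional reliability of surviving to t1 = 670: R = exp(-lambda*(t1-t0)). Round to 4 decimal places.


lambda = 0.0122
t0 = 484, t1 = 670
t1 - t0 = 186
lambda * (t1-t0) = 0.0122 * 186 = 2.2692
R = exp(-2.2692)
R = 0.1034

0.1034


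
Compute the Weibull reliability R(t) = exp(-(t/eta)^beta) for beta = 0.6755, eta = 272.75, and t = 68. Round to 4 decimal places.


beta = 0.6755, eta = 272.75, t = 68
t/eta = 68 / 272.75 = 0.2493
(t/eta)^beta = 0.2493^0.6755 = 0.3913
R(t) = exp(-0.3913)
R(t) = 0.6762

0.6762


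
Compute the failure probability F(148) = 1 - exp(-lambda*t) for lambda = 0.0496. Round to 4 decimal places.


lambda = 0.0496, t = 148
lambda * t = 7.3408
exp(-7.3408) = 0.0006
F(t) = 1 - 0.0006
F(t) = 0.9994

0.9994


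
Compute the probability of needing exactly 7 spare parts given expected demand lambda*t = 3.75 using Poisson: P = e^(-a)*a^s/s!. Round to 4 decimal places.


a = 3.75, s = 7
e^(-a) = e^(-3.75) = 0.0235
a^s = 3.75^7 = 10428.4286
s! = 5040
P = 0.0235 * 10428.4286 / 5040
P = 0.0487

0.0487


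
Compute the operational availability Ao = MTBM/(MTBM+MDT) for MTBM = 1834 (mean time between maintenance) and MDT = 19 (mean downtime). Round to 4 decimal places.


MTBM = 1834
MDT = 19
MTBM + MDT = 1853
Ao = 1834 / 1853
Ao = 0.9897

0.9897


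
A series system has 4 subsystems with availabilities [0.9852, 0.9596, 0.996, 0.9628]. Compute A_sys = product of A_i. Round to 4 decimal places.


Subsystems: [0.9852, 0.9596, 0.996, 0.9628]
After subsystem 1 (A=0.9852): product = 0.9852
After subsystem 2 (A=0.9596): product = 0.9454
After subsystem 3 (A=0.996): product = 0.9416
After subsystem 4 (A=0.9628): product = 0.9066
A_sys = 0.9066

0.9066


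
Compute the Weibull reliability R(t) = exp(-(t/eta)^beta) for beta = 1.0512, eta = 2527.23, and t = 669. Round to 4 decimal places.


beta = 1.0512, eta = 2527.23, t = 669
t/eta = 669 / 2527.23 = 0.2647
(t/eta)^beta = 0.2647^1.0512 = 0.2473
R(t) = exp(-0.2473)
R(t) = 0.7809

0.7809


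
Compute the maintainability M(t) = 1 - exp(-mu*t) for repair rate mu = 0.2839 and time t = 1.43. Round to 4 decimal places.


mu = 0.2839, t = 1.43
mu * t = 0.2839 * 1.43 = 0.406
exp(-0.406) = 0.6663
M(t) = 1 - 0.6663
M(t) = 0.3337

0.3337


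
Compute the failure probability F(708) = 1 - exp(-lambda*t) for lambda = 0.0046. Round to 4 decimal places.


lambda = 0.0046, t = 708
lambda * t = 3.2568
exp(-3.2568) = 0.0385
F(t) = 1 - 0.0385
F(t) = 0.9615

0.9615


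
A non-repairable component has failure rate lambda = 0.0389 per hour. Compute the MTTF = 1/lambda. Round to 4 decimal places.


lambda = 0.0389
MTTF = 1 / 0.0389
MTTF = 25.7069

25.7069


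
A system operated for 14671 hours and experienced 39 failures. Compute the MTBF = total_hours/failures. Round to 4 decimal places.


total_hours = 14671
failures = 39
MTBF = 14671 / 39
MTBF = 376.1795

376.1795
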